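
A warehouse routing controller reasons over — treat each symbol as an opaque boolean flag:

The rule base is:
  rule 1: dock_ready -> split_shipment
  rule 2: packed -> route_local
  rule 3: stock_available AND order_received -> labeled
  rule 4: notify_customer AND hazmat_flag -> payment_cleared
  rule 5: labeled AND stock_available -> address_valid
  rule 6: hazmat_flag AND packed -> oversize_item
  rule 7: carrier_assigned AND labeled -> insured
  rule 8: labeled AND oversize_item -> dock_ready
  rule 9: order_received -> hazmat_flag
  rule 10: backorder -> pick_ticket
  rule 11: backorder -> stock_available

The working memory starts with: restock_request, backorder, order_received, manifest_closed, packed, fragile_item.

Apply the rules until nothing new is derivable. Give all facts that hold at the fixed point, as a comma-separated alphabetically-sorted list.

Round 1 fires rule 2, rule 9, rule 10, rule 11, giving route_local, hazmat_flag, pick_ticket, stock_available.
Round 2 fires rule 3, rule 6, giving labeled, oversize_item.
Round 3 fires rule 5, rule 8, giving address_valid, dock_ready.
Round 4 fires rule 1, giving split_shipment.

address_valid, backorder, dock_ready, fragile_item, hazmat_flag, labeled, manifest_closed, order_received, oversize_item, packed, pick_ticket, restock_request, route_local, split_shipment, stock_available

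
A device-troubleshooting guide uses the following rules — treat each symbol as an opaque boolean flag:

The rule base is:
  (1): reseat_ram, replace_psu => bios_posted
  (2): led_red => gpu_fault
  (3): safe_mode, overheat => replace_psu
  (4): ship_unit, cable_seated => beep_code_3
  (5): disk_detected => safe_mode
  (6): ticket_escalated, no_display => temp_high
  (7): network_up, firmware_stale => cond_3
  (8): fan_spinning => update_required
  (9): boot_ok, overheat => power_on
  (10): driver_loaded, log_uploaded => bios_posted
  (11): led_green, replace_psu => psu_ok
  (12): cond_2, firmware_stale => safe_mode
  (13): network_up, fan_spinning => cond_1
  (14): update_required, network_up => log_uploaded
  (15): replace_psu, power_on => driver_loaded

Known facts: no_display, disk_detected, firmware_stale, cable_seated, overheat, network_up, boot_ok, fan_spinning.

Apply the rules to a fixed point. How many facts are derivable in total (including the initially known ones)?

17

Round 1: (5) [disk_detected => safe_mode]; (7) [network_up, firmware_stale => cond_3]; (8) [fan_spinning => update_required]; (9) [boot_ok, overheat => power_on]; (13) [network_up, fan_spinning => cond_1]. Adds safe_mode, cond_3, update_required, power_on, cond_1.
Round 2: (3) [safe_mode, overheat => replace_psu]; (14) [update_required, network_up => log_uploaded]. Adds replace_psu, log_uploaded.
Round 3: (15) [replace_psu, power_on => driver_loaded]. Adds driver_loaded.
Round 4: (10) [driver_loaded, log_uploaded => bios_posted]. Adds bios_posted.
Closure: {bios_posted, boot_ok, cable_seated, cond_1, cond_3, disk_detected, driver_loaded, fan_spinning, firmware_stale, log_uploaded, network_up, no_display, overheat, power_on, replace_psu, safe_mode, update_required} — 17 facts.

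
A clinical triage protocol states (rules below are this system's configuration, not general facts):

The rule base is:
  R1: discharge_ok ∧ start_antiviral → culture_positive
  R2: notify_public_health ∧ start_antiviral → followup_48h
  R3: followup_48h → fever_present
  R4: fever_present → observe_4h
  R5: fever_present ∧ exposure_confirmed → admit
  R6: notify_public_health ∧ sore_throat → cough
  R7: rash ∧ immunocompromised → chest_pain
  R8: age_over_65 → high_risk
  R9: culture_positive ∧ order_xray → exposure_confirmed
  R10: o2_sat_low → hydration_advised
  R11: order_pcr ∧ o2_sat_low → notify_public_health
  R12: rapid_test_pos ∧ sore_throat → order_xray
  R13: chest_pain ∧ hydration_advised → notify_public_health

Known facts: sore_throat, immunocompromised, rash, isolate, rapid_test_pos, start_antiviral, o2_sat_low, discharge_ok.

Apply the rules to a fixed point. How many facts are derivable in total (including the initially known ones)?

19

Round 1: R1 [discharge_ok ∧ start_antiviral → culture_positive]; R7 [rash ∧ immunocompromised → chest_pain]; R10 [o2_sat_low → hydration_advised]; R12 [rapid_test_pos ∧ sore_throat → order_xray]. New: culture_positive, chest_pain, hydration_advised, order_xray.
Round 2: R9 [culture_positive ∧ order_xray → exposure_confirmed]; R13 [chest_pain ∧ hydration_advised → notify_public_health]. New: exposure_confirmed, notify_public_health.
Round 3: R2 [notify_public_health ∧ start_antiviral → followup_48h]; R6 [notify_public_health ∧ sore_throat → cough]. New: followup_48h, cough.
Round 4: R3 [followup_48h → fever_present]. New: fever_present.
Round 5: R4 [fever_present → observe_4h]; R5 [fever_present ∧ exposure_confirmed → admit]. New: observe_4h, admit.
Closure: {admit, chest_pain, cough, culture_positive, discharge_ok, exposure_confirmed, fever_present, followup_48h, hydration_advised, immunocompromised, isolate, notify_public_health, o2_sat_low, observe_4h, order_xray, rapid_test_pos, rash, sore_throat, start_antiviral} — 19 facts.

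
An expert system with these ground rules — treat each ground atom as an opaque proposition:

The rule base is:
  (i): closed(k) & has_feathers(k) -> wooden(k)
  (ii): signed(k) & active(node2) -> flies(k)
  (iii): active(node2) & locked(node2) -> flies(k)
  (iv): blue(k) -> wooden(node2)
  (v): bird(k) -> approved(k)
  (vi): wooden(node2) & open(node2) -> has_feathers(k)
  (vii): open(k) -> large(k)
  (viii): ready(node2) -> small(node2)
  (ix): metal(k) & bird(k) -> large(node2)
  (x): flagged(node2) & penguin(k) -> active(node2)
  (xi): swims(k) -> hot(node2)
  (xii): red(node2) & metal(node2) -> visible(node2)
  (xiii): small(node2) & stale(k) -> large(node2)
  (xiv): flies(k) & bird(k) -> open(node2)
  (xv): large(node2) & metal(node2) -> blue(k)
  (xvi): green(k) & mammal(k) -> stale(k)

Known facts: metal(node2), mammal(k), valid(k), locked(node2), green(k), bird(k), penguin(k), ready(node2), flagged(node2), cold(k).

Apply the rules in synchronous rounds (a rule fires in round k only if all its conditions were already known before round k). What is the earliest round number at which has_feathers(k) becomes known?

5

[1] (v) [bird(k) -> approved(k)]; (viii) [ready(node2) -> small(node2)]; (x) [flagged(node2) & penguin(k) -> active(node2)]; (xvi) [green(k) & mammal(k) -> stale(k)]. ⇒ new: approved(k), small(node2), active(node2), stale(k).
[2] (iii) [active(node2) & locked(node2) -> flies(k)]; (xiii) [small(node2) & stale(k) -> large(node2)]. ⇒ new: flies(k), large(node2).
[3] (xiv) [flies(k) & bird(k) -> open(node2)]; (xv) [large(node2) & metal(node2) -> blue(k)]. ⇒ new: open(node2), blue(k).
[4] (iv) [blue(k) -> wooden(node2)]. ⇒ new: wooden(node2).
[5] (vi) [wooden(node2) & open(node2) -> has_feathers(k)]. ⇒ new: has_feathers(k).
has_feathers(k) first appears in round 5.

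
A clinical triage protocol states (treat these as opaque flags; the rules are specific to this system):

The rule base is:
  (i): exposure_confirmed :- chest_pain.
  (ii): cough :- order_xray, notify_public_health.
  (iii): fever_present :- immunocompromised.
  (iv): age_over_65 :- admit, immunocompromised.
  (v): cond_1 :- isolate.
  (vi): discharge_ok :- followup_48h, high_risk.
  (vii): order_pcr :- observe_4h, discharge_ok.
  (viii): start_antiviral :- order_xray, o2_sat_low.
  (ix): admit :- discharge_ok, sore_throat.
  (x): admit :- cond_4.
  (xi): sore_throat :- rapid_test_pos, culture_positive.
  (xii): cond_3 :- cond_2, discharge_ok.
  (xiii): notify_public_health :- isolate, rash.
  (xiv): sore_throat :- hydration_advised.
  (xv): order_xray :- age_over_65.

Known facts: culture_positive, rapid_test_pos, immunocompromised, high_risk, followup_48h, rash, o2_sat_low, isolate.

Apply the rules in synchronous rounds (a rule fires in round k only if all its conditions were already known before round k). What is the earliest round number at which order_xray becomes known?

Round 1 fires (iii), (v), (vi), (xi), (xiii), giving fever_present, cond_1, discharge_ok, sore_throat, notify_public_health.
Round 2 fires (ix), giving admit.
Round 3 fires (iv), giving age_over_65.
Round 4 fires (xv), giving order_xray.
order_xray first appears in round 4.

4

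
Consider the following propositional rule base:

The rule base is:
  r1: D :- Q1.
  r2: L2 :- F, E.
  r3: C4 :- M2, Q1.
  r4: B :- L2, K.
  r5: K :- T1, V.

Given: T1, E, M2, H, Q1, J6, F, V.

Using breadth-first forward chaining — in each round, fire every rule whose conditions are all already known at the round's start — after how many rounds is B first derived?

Round 1: r1 [D :- Q1.]; r2 [L2 :- F, E.]; r3 [C4 :- M2, Q1.]; r5 [K :- T1, V.]. Adds D, L2, C4, K.
Round 2: r4 [B :- L2, K.]. Adds B.
B first appears in round 2.

2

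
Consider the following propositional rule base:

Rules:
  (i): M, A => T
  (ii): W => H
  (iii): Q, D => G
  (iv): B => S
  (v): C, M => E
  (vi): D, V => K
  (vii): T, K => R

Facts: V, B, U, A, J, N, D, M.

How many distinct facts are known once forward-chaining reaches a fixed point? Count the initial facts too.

12

Round 1: (i) [M, A => T]; (iv) [B => S]; (vi) [D, V => K]. New: T, S, K.
Round 2: (vii) [T, K => R]. New: R.
Closure: {A, B, D, J, K, M, N, R, S, T, U, V} — 12 facts.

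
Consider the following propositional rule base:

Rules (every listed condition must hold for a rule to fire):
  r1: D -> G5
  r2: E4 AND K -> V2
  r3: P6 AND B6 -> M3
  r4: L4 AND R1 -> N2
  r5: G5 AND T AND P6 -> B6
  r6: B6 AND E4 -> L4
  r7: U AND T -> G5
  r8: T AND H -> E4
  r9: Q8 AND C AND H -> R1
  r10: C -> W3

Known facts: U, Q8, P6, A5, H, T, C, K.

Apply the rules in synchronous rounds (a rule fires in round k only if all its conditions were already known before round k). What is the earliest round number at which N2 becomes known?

4

Round 1 fires r7, r8, r9, r10, giving G5, E4, R1, W3.
Round 2 fires r2, r5, giving V2, B6.
Round 3 fires r3, r6, giving M3, L4.
Round 4 fires r4, giving N2.
N2 first appears in round 4.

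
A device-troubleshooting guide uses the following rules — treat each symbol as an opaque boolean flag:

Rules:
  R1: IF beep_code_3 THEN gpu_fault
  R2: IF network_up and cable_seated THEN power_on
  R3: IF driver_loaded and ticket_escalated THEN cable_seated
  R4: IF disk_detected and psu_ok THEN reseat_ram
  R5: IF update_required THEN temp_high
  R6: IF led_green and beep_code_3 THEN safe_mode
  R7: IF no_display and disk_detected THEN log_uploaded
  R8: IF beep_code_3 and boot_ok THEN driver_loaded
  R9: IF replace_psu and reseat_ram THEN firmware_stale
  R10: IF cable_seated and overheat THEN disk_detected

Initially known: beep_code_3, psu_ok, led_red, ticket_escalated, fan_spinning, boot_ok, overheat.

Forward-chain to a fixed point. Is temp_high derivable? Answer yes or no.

Round 1 fires R1, R8, giving gpu_fault, driver_loaded.
Round 2 fires R3, giving cable_seated.
Round 3 fires R10, giving disk_detected.
Round 4 fires R4, giving reseat_ram.
Fixed point reached. temp_high is concluded only by R5; R5 needs update_required (never derived).

no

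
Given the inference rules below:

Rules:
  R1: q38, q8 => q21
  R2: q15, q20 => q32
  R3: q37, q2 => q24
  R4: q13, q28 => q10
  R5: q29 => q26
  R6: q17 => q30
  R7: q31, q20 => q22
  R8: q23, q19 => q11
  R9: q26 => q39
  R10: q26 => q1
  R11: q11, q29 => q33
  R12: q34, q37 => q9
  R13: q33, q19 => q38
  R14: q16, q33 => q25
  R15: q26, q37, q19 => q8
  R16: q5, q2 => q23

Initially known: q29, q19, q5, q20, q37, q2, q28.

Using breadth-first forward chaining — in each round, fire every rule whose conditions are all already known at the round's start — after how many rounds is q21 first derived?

Round 1: R3 [q37, q2 => q24]; R5 [q29 => q26]; R16 [q5, q2 => q23]. Adds q24, q26, q23.
Round 2: R8 [q23, q19 => q11]; R9 [q26 => q39]; R10 [q26 => q1]; R15 [q26, q37, q19 => q8]. Adds q11, q39, q1, q8.
Round 3: R11 [q11, q29 => q33]. Adds q33.
Round 4: R13 [q33, q19 => q38]. Adds q38.
Round 5: R1 [q38, q8 => q21]. Adds q21.
q21 first appears in round 5.

5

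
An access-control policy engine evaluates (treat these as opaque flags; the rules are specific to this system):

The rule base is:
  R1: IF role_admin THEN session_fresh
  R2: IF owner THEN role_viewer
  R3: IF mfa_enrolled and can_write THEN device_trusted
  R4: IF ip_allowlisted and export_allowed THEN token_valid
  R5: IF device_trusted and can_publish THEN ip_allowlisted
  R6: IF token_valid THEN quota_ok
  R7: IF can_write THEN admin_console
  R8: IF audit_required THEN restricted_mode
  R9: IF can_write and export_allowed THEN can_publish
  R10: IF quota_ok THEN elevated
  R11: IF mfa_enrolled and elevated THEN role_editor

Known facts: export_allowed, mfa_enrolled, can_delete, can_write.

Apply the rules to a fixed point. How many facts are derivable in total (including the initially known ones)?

12

Round 1 — R3, R7, R9, derive device_trusted, admin_console, can_publish.
Round 2 — R5, derive ip_allowlisted.
Round 3 — R4, derive token_valid.
Round 4 — R6, derive quota_ok.
Round 5 — R10, derive elevated.
Round 6 — R11, derive role_editor.
Closure: {admin_console, can_delete, can_publish, can_write, device_trusted, elevated, export_allowed, ip_allowlisted, mfa_enrolled, quota_ok, role_editor, token_valid} — 12 facts.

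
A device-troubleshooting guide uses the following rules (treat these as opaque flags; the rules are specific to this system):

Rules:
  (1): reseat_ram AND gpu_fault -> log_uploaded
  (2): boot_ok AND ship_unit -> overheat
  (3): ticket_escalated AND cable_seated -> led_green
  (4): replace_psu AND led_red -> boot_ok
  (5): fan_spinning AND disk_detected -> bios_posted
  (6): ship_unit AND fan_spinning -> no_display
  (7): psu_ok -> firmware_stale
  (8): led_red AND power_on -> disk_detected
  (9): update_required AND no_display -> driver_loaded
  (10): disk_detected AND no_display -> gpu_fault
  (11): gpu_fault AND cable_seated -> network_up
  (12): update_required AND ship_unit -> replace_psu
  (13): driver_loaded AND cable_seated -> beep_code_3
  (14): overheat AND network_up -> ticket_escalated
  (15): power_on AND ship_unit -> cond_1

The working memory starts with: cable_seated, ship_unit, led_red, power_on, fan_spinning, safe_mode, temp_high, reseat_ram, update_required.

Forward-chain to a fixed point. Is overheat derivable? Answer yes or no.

yes

Round 1: (6) [ship_unit AND fan_spinning -> no_display]; (8) [led_red AND power_on -> disk_detected]; (12) [update_required AND ship_unit -> replace_psu]; (15) [power_on AND ship_unit -> cond_1]. Adds no_display, disk_detected, replace_psu, cond_1.
Round 2: (4) [replace_psu AND led_red -> boot_ok]; (5) [fan_spinning AND disk_detected -> bios_posted]; (9) [update_required AND no_display -> driver_loaded]; (10) [disk_detected AND no_display -> gpu_fault]. Adds boot_ok, bios_posted, driver_loaded, gpu_fault.
Round 3: (1) [reseat_ram AND gpu_fault -> log_uploaded]; (2) [boot_ok AND ship_unit -> overheat]; (11) [gpu_fault AND cable_seated -> network_up]; (13) [driver_loaded AND cable_seated -> beep_code_3]. Adds log_uploaded, overheat, network_up, beep_code_3.
Round 4: (14) [overheat AND network_up -> ticket_escalated]. Adds ticket_escalated.
Round 5: (3) [ticket_escalated AND cable_seated -> led_green]. Adds led_green.
overheat appears in round 3, so it is derivable.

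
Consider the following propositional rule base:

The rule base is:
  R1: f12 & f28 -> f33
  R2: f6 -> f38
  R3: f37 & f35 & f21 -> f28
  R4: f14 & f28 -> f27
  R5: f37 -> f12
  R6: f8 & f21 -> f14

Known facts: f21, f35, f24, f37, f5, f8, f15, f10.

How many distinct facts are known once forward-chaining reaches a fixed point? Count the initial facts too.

Round 1: R3 [f37 & f35 & f21 -> f28]; R5 [f37 -> f12]; R6 [f8 & f21 -> f14]. Adds f28, f12, f14.
Round 2: R1 [f12 & f28 -> f33]; R4 [f14 & f28 -> f27]. Adds f33, f27.
Closure: {f10, f12, f14, f15, f21, f24, f27, f28, f33, f35, f37, f5, f8} — 13 facts.

13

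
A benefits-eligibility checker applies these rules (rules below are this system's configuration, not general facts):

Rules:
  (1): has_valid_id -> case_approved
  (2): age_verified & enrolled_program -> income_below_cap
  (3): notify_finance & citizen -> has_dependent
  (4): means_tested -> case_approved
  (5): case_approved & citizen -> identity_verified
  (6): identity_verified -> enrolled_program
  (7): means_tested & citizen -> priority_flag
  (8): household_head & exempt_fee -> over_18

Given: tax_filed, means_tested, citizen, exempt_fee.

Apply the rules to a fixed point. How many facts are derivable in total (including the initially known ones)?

8

Round 1 — (4), (7), derive case_approved, priority_flag.
Round 2 — (5), derive identity_verified.
Round 3 — (6), derive enrolled_program.
Closure: {case_approved, citizen, enrolled_program, exempt_fee, identity_verified, means_tested, priority_flag, tax_filed} — 8 facts.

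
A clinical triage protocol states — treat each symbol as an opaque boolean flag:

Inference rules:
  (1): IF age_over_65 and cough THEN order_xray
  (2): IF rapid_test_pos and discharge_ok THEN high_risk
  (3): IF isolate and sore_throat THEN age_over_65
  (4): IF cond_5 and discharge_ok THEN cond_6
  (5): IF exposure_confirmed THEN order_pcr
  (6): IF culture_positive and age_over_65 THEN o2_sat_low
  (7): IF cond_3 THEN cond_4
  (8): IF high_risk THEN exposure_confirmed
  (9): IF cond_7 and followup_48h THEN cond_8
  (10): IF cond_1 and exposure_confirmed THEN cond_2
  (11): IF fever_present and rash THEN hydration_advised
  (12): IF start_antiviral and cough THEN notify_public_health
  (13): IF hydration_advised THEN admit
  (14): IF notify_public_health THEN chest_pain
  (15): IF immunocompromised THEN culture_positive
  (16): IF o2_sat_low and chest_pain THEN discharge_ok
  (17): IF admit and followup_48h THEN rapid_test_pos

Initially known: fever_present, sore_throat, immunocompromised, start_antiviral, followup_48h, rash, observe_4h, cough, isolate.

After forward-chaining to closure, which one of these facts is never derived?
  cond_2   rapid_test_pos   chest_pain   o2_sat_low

Round 1 fires (3), (11), (12), (15), giving age_over_65, hydration_advised, notify_public_health, culture_positive.
Round 2 fires (1), (6), (13), (14), giving order_xray, o2_sat_low, admit, chest_pain.
Round 3 fires (16), (17), giving discharge_ok, rapid_test_pos.
Round 4 fires (2), giving high_risk.
Round 5 fires (8), giving exposure_confirmed.
Round 6 fires (5), giving order_pcr.
Derived: rapid_test_pos (round 3), chest_pain (round 2), o2_sat_low (round 2). cond_2 never appears in any round.

cond_2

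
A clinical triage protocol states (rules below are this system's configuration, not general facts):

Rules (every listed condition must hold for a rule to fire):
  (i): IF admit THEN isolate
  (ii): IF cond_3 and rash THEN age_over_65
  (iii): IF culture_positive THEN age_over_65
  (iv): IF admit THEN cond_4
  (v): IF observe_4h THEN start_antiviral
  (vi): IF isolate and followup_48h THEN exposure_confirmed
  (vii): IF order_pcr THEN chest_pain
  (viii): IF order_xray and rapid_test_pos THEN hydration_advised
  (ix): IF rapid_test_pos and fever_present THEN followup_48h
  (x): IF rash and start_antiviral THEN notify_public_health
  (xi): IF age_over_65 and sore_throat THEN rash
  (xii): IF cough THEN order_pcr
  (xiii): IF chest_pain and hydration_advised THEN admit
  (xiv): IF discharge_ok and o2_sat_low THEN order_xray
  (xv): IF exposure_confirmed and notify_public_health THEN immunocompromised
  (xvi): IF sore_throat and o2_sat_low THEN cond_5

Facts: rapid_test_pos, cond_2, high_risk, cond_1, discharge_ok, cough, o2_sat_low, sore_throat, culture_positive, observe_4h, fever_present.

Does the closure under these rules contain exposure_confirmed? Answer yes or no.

yes

Round 1: (iii) [IF culture_positive THEN age_over_65]; (v) [IF observe_4h THEN start_antiviral]; (ix) [IF rapid_test_pos and fever_present THEN followup_48h]; (xii) [IF cough THEN order_pcr]; (xiv) [IF discharge_ok and o2_sat_low THEN order_xray]; (xvi) [IF sore_throat and o2_sat_low THEN cond_5]. Adds age_over_65, start_antiviral, followup_48h, order_pcr, order_xray, cond_5.
Round 2: (vii) [IF order_pcr THEN chest_pain]; (viii) [IF order_xray and rapid_test_pos THEN hydration_advised]; (xi) [IF age_over_65 and sore_throat THEN rash]. Adds chest_pain, hydration_advised, rash.
Round 3: (x) [IF rash and start_antiviral THEN notify_public_health]; (xiii) [IF chest_pain and hydration_advised THEN admit]. Adds notify_public_health, admit.
Round 4: (i) [IF admit THEN isolate]; (iv) [IF admit THEN cond_4]. Adds isolate, cond_4.
Round 5: (vi) [IF isolate and followup_48h THEN exposure_confirmed]. Adds exposure_confirmed.
Round 6: (xv) [IF exposure_confirmed and notify_public_health THEN immunocompromised]. Adds immunocompromised.
exposure_confirmed appears in round 5, so it is derivable.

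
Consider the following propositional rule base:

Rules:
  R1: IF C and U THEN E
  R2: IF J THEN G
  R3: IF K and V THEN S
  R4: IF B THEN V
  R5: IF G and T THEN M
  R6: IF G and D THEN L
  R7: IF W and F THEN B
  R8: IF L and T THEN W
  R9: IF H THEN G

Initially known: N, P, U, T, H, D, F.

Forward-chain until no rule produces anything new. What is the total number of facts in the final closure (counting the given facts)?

13

Round 1: R9 [IF H THEN G]. Adds G.
Round 2: R5 [IF G and T THEN M]; R6 [IF G and D THEN L]. Adds M, L.
Round 3: R8 [IF L and T THEN W]. Adds W.
Round 4: R7 [IF W and F THEN B]. Adds B.
Round 5: R4 [IF B THEN V]. Adds V.
Closure: {B, D, F, G, H, L, M, N, P, T, U, V, W} — 13 facts.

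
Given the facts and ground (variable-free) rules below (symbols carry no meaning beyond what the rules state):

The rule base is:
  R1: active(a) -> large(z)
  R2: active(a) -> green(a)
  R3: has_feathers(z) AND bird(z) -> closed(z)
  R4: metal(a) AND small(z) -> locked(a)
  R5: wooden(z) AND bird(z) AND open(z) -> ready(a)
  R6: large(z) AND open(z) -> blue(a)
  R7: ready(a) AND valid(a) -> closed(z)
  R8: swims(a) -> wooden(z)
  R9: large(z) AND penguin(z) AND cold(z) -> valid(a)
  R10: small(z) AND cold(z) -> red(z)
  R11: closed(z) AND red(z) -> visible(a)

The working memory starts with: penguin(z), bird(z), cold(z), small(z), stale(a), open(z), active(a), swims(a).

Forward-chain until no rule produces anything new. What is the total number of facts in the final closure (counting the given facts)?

Round 1: R1 [active(a) -> large(z)]; R2 [active(a) -> green(a)]; R8 [swims(a) -> wooden(z)]; R10 [small(z) AND cold(z) -> red(z)]. Adds large(z), green(a), wooden(z), red(z).
Round 2: R5 [wooden(z) AND bird(z) AND open(z) -> ready(a)]; R6 [large(z) AND open(z) -> blue(a)]; R9 [large(z) AND penguin(z) AND cold(z) -> valid(a)]. Adds ready(a), blue(a), valid(a).
Round 3: R7 [ready(a) AND valid(a) -> closed(z)]. Adds closed(z).
Round 4: R11 [closed(z) AND red(z) -> visible(a)]. Adds visible(a).
Closure: {active(a), bird(z), blue(a), closed(z), cold(z), green(a), large(z), open(z), penguin(z), ready(a), red(z), small(z), stale(a), swims(a), valid(a), visible(a), wooden(z)} — 17 facts.

17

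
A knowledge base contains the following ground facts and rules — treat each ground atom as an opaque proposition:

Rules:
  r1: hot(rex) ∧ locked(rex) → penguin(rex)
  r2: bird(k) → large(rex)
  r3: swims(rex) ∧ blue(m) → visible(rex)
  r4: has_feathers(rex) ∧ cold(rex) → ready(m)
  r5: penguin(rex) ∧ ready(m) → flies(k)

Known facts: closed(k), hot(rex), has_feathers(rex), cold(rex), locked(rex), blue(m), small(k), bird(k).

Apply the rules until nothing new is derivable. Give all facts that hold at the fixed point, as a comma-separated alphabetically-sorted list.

bird(k), blue(m), closed(k), cold(rex), flies(k), has_feathers(rex), hot(rex), large(rex), locked(rex), penguin(rex), ready(m), small(k)

Round 1 fires r1, r2, r4, giving penguin(rex), large(rex), ready(m).
Round 2 fires r5, giving flies(k).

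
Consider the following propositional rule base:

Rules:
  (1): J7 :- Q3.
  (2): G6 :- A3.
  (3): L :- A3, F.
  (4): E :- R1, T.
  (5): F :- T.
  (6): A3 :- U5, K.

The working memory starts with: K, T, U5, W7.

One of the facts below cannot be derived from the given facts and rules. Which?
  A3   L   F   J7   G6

J7

[1] (5) [F :- T.]; (6) [A3 :- U5, K.]. ⇒ new: F, A3.
[2] (2) [G6 :- A3.]; (3) [L :- A3, F.]. ⇒ new: G6, L.
Derived: L (round 2), A3 (round 1), F (round 1), G6 (round 2). J7 never appears in any round.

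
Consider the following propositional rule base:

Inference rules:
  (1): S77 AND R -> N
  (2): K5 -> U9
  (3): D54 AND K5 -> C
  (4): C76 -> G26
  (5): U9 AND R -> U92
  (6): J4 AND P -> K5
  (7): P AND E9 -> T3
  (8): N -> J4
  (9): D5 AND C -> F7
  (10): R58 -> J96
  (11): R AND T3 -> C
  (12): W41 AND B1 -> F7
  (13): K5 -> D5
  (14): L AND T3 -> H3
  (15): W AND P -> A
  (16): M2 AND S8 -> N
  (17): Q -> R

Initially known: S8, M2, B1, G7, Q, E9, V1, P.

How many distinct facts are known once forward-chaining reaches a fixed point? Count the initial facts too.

18

Round 1: (7) [P AND E9 -> T3]; (16) [M2 AND S8 -> N]; (17) [Q -> R]. New: T3, N, R.
Round 2: (8) [N -> J4]; (11) [R AND T3 -> C]. New: J4, C.
Round 3: (6) [J4 AND P -> K5]. New: K5.
Round 4: (2) [K5 -> U9]; (13) [K5 -> D5]. New: U9, D5.
Round 5: (5) [U9 AND R -> U92]; (9) [D5 AND C -> F7]. New: U92, F7.
Closure: {B1, C, D5, E9, F7, G7, J4, K5, M2, N, P, Q, R, S8, T3, U9, U92, V1} — 18 facts.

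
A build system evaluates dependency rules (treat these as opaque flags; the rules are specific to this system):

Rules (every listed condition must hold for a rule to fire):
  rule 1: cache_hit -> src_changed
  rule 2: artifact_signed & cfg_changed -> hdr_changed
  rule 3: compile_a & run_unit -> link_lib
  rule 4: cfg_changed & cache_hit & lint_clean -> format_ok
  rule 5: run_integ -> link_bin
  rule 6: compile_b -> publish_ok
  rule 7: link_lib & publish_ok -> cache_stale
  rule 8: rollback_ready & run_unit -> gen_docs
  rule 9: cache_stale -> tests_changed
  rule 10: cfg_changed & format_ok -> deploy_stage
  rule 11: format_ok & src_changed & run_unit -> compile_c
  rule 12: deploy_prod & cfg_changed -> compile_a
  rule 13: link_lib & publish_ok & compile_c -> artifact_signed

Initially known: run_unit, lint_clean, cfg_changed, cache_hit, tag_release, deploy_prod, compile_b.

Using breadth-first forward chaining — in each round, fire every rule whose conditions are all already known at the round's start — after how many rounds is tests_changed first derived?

Round 1 — rule 1, rule 4, rule 6, rule 12, derive src_changed, format_ok, publish_ok, compile_a.
Round 2 — rule 3, rule 10, rule 11, derive link_lib, deploy_stage, compile_c.
Round 3 — rule 7, rule 13, derive cache_stale, artifact_signed.
Round 4 — rule 2, rule 9, derive hdr_changed, tests_changed.
tests_changed first appears in round 4.

4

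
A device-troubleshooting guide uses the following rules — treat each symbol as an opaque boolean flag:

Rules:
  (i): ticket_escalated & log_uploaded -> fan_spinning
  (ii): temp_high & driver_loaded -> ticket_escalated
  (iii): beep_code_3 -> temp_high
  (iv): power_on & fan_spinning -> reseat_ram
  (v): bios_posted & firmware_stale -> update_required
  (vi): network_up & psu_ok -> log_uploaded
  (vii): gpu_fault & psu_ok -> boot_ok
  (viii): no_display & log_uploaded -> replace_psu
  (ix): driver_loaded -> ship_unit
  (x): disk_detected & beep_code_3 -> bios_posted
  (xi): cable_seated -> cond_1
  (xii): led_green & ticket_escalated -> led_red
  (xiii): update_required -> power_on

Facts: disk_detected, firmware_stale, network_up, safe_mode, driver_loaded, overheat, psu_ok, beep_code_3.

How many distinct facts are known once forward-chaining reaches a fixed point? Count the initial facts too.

Round 1: (iii) [beep_code_3 -> temp_high]; (vi) [network_up & psu_ok -> log_uploaded]; (ix) [driver_loaded -> ship_unit]; (x) [disk_detected & beep_code_3 -> bios_posted]. New: temp_high, log_uploaded, ship_unit, bios_posted.
Round 2: (ii) [temp_high & driver_loaded -> ticket_escalated]; (v) [bios_posted & firmware_stale -> update_required]. New: ticket_escalated, update_required.
Round 3: (i) [ticket_escalated & log_uploaded -> fan_spinning]; (xiii) [update_required -> power_on]. New: fan_spinning, power_on.
Round 4: (iv) [power_on & fan_spinning -> reseat_ram]. New: reseat_ram.
Closure: {beep_code_3, bios_posted, disk_detected, driver_loaded, fan_spinning, firmware_stale, log_uploaded, network_up, overheat, power_on, psu_ok, reseat_ram, safe_mode, ship_unit, temp_high, ticket_escalated, update_required} — 17 facts.

17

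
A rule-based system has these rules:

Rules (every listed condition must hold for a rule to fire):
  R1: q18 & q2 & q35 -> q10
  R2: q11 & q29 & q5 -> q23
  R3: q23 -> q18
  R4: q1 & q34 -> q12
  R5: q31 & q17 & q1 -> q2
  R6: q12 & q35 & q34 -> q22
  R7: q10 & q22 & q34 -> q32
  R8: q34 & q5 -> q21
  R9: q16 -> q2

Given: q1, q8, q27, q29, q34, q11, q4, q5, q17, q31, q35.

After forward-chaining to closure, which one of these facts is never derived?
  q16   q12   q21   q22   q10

[1] R2 [q11 & q29 & q5 -> q23]; R4 [q1 & q34 -> q12]; R5 [q31 & q17 & q1 -> q2]; R8 [q34 & q5 -> q21]. ⇒ new: q23, q12, q2, q21.
[2] R3 [q23 -> q18]; R6 [q12 & q35 & q34 -> q22]. ⇒ new: q18, q22.
[3] R1 [q18 & q2 & q35 -> q10]. ⇒ new: q10.
[4] R7 [q10 & q22 & q34 -> q32]. ⇒ new: q32.
Derived: q21 (round 1), q10 (round 3), q22 (round 2), q12 (round 1). q16 never appears in any round.

q16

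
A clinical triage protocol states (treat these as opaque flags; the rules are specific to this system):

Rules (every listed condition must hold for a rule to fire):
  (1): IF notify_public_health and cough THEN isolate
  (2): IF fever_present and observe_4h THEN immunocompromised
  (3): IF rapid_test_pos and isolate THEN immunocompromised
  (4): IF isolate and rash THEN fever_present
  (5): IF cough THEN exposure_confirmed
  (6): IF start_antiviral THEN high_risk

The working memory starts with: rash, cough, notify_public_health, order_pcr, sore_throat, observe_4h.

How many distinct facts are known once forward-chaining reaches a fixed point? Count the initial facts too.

Round 1 fires (1), (5), giving isolate, exposure_confirmed.
Round 2 fires (4), giving fever_present.
Round 3 fires (2), giving immunocompromised.
Closure: {cough, exposure_confirmed, fever_present, immunocompromised, isolate, notify_public_health, observe_4h, order_pcr, rash, sore_throat} — 10 facts.

10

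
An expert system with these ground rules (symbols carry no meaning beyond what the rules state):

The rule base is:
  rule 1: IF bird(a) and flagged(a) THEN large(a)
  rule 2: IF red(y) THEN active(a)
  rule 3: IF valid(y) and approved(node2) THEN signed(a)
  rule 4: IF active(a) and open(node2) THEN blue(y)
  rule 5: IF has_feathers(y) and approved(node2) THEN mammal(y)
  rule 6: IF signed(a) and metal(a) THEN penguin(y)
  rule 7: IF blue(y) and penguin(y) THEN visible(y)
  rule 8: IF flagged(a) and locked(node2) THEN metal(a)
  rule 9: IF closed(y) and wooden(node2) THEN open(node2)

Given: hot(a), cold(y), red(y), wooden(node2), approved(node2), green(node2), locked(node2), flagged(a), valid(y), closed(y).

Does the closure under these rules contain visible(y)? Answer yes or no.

Round 1: rule 2 [IF red(y) THEN active(a)]; rule 3 [IF valid(y) and approved(node2) THEN signed(a)]; rule 8 [IF flagged(a) and locked(node2) THEN metal(a)]; rule 9 [IF closed(y) and wooden(node2) THEN open(node2)]. New: active(a), signed(a), metal(a), open(node2).
Round 2: rule 4 [IF active(a) and open(node2) THEN blue(y)]; rule 6 [IF signed(a) and metal(a) THEN penguin(y)]. New: blue(y), penguin(y).
Round 3: rule 7 [IF blue(y) and penguin(y) THEN visible(y)]. New: visible(y).
visible(y) appears in round 3, so it is derivable.

yes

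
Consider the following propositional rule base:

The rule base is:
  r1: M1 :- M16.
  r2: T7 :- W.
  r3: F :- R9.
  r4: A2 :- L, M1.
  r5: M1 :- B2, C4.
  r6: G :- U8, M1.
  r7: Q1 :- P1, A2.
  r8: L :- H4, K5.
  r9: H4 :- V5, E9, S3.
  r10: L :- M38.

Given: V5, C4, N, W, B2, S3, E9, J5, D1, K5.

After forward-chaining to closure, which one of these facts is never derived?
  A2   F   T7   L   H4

Round 1 fires r2, r5, r9, giving T7, M1, H4.
Round 2 fires r8, giving L.
Round 3 fires r4, giving A2.
Derived: T7 (round 1), A2 (round 3), H4 (round 1), L (round 2). F never appears in any round.

F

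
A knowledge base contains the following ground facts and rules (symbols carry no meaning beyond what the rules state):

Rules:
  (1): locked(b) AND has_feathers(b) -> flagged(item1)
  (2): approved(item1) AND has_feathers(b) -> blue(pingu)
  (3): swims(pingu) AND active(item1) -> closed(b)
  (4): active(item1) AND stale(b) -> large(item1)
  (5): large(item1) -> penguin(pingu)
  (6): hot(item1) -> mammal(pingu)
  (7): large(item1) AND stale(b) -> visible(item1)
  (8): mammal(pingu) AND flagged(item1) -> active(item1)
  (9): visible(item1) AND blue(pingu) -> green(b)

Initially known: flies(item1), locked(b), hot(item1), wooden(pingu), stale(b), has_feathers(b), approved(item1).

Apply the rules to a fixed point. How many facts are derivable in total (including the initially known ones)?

Round 1 — (1), (2), (6), derive flagged(item1), blue(pingu), mammal(pingu).
Round 2 — (8), derive active(item1).
Round 3 — (4), derive large(item1).
Round 4 — (5), (7), derive penguin(pingu), visible(item1).
Round 5 — (9), derive green(b).
Closure: {active(item1), approved(item1), blue(pingu), flagged(item1), flies(item1), green(b), has_feathers(b), hot(item1), large(item1), locked(b), mammal(pingu), penguin(pingu), stale(b), visible(item1), wooden(pingu)} — 15 facts.

15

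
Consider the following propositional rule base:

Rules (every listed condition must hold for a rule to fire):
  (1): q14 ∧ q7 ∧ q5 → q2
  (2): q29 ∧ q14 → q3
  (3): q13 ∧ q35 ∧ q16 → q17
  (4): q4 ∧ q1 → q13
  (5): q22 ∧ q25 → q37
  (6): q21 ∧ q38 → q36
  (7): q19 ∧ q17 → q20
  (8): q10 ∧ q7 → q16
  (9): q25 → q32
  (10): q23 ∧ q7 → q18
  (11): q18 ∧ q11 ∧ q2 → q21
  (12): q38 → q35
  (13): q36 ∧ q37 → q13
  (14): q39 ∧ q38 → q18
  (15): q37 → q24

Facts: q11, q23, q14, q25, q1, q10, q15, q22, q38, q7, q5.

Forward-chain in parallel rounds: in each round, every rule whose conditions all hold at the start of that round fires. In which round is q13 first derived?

4

Round 1: (1) [q14 ∧ q7 ∧ q5 → q2]; (5) [q22 ∧ q25 → q37]; (8) [q10 ∧ q7 → q16]; (9) [q25 → q32]; (10) [q23 ∧ q7 → q18]; (12) [q38 → q35]. New: q2, q37, q16, q32, q18, q35.
Round 2: (11) [q18 ∧ q11 ∧ q2 → q21]; (15) [q37 → q24]. New: q21, q24.
Round 3: (6) [q21 ∧ q38 → q36]. New: q36.
Round 4: (13) [q36 ∧ q37 → q13]. New: q13.
q13 first appears in round 4.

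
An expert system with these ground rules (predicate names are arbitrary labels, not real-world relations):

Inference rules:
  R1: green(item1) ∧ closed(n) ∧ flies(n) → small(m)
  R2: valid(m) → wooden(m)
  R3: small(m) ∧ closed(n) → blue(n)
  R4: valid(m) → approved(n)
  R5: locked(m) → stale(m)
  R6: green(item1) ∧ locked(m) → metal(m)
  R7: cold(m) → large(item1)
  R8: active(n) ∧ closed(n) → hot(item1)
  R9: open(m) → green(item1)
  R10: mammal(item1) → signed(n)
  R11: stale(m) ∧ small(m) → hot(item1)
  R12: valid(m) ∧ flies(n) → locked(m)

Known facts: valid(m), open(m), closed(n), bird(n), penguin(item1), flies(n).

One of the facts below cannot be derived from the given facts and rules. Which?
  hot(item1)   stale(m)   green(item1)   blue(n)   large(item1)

large(item1)

Round 1 — R2, R4, R9, R12, derive wooden(m), approved(n), green(item1), locked(m).
Round 2 — R1, R5, R6, derive small(m), stale(m), metal(m).
Round 3 — R3, R11, derive blue(n), hot(item1).
Derived: stale(m) (round 2), blue(n) (round 3), hot(item1) (round 3), green(item1) (round 1). large(item1) never appears in any round.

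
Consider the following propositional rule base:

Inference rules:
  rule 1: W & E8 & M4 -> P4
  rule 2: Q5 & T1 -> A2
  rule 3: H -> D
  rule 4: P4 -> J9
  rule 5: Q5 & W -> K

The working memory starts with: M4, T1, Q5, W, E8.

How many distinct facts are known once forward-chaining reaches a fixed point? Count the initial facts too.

9

Round 1 — rule 1, rule 2, rule 5, derive P4, A2, K.
Round 2 — rule 4, derive J9.
Closure: {A2, E8, J9, K, M4, P4, Q5, T1, W} — 9 facts.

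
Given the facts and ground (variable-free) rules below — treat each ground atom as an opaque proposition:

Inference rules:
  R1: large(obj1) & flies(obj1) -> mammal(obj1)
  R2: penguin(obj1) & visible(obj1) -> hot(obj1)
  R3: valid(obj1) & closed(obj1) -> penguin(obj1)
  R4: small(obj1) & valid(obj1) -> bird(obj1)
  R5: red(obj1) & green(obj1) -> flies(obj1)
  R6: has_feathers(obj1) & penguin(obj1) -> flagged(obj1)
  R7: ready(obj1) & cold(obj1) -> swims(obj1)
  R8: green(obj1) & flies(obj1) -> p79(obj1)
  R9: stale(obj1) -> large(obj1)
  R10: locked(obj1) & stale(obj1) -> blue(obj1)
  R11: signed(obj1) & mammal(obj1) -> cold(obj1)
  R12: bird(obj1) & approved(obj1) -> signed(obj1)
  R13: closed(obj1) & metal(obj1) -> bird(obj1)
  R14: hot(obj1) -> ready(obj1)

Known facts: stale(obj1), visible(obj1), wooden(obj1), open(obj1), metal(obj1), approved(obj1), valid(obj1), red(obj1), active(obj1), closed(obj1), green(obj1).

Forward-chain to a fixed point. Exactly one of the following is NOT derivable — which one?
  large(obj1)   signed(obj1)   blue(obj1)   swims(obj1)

[1] R3 [valid(obj1) & closed(obj1) -> penguin(obj1)]; R5 [red(obj1) & green(obj1) -> flies(obj1)]; R9 [stale(obj1) -> large(obj1)]; R13 [closed(obj1) & metal(obj1) -> bird(obj1)]. ⇒ new: penguin(obj1), flies(obj1), large(obj1), bird(obj1).
[2] R1 [large(obj1) & flies(obj1) -> mammal(obj1)]; R2 [penguin(obj1) & visible(obj1) -> hot(obj1)]; R8 [green(obj1) & flies(obj1) -> p79(obj1)]; R12 [bird(obj1) & approved(obj1) -> signed(obj1)]. ⇒ new: mammal(obj1), hot(obj1), p79(obj1), signed(obj1).
[3] R11 [signed(obj1) & mammal(obj1) -> cold(obj1)]; R14 [hot(obj1) -> ready(obj1)]. ⇒ new: cold(obj1), ready(obj1).
[4] R7 [ready(obj1) & cold(obj1) -> swims(obj1)]. ⇒ new: swims(obj1).
Derived: swims(obj1) (round 4), signed(obj1) (round 2), large(obj1) (round 1). blue(obj1) never appears in any round.

blue(obj1)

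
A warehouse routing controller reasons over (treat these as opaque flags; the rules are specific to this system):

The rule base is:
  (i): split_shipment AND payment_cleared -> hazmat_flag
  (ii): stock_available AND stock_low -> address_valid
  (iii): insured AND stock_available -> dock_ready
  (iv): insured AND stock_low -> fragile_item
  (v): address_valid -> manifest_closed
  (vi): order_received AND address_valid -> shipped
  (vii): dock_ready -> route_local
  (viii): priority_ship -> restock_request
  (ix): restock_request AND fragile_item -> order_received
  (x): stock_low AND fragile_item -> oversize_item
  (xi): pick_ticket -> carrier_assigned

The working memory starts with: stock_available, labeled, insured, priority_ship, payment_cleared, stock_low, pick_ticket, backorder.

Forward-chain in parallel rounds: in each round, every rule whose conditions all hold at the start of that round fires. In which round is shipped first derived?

Round 1 fires (ii), (iii), (iv), (viii), (xi), giving address_valid, dock_ready, fragile_item, restock_request, carrier_assigned.
Round 2 fires (v), (vii), (ix), (x), giving manifest_closed, route_local, order_received, oversize_item.
Round 3 fires (vi), giving shipped.
shipped first appears in round 3.

3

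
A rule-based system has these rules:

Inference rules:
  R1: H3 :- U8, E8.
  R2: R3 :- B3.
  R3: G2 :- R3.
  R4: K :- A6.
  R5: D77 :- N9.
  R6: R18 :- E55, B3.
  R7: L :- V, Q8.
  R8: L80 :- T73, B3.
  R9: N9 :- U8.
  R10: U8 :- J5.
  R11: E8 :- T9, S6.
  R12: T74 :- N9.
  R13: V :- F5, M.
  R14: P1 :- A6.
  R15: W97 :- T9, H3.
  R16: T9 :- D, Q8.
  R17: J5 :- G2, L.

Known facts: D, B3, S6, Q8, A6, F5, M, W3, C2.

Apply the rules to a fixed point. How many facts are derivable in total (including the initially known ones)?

24

Round 1 fires R2, R4, R13, R14, R16, giving R3, K, V, P1, T9.
Round 2 fires R3, R7, R11, giving G2, L, E8.
Round 3 fires R17, giving J5.
Round 4 fires R10, giving U8.
Round 5 fires R1, R9, giving H3, N9.
Round 6 fires R5, R12, R15, giving D77, T74, W97.
Closure: {A6, B3, C2, D, D77, E8, F5, G2, H3, J5, K, L, M, N9, P1, Q8, R3, S6, T74, T9, U8, V, W3, W97} — 24 facts.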